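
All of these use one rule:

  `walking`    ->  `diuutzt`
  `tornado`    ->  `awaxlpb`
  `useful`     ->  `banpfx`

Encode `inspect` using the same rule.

pvbzpog

In walking: w→d is +7, a→i is +8, l→u is +9, k→u is +10 — the shift increases by 1 each position. Each letter shifts forward by (position + 7), i.e. 7, 8, 9, … — the shift grows by one for each successive letter.
On inspect: i+7=p, n+8=v, s+9=b, p+10=z, e+11=p, c+12=o, t+13=g.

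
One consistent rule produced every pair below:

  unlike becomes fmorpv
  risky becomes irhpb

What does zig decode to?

Each pair mirrors across the alphabet (u↔f, n↔m, l↔o): positions sum to 25. Letters are reflected about the middle of the alphabet (position → 25−position): Atbash.
Decoding zig: z↔a, i↔r, g↔t.

art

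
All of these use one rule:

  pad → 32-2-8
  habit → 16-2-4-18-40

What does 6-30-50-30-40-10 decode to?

The formula is n = 2×(alphabet index, a=1).
Decoding 6-30-50-30-40-10: 6→(6−0)÷2=3=c, 30→(30−0)÷2=15=o, 50→(50−0)÷2=25=y, 30→(30−0)÷2=15=o, 40→(40−0)÷2=20=t, 10→(10−0)÷2=5=e.

coyote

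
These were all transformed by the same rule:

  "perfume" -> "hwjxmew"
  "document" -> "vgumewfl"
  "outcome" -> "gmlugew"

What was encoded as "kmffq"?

Compare letters: p→h is +18, e→w is +18, r→j is +18 — a constant shift. Every letter moves 18 places later in the alphabet, wrapping around z→a.
Undoing it on kmffq: k−18=s, m−18=u, f−18=n, f−18=n, q−18=y.

sunny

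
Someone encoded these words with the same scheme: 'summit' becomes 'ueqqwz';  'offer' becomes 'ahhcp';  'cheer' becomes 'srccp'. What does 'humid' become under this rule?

reqwx

Treating letters as 0–25, the rule is x ↦ 5x + 8 (mod 26).
On humid: h(7)→5·7+8≡17=r; u(20)→5·20+8≡4=e; m(12)→5·12+8≡16=q; i(8)→5·8+8≡22=w; d(3)→5·3+8≡23=x (all mod 26).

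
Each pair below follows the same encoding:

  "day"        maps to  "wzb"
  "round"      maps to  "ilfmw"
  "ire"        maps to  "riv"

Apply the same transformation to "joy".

Each pair mirrors across the alphabet (d↔w, a↔z, y↔b): positions sum to 25. This is the alphabet-reversal cipher (Atbash): a becomes z, b becomes y, etc.
Applying it to joy: j↔q, o↔l, y↔b.

qlb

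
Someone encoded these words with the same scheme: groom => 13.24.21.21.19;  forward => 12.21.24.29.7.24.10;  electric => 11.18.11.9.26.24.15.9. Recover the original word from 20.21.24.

The number is (letter's place in the alphabet, a=1) + 6.
Undoing it on 20.21.24: 20→(20−6)÷1=14=n, 21→(21−6)÷1=15=o, 24→(24−6)÷1=18=r.

nor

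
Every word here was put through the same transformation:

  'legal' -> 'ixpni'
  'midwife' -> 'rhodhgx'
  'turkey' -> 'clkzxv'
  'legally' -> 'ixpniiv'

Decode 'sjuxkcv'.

poverty

This is an affine cipher: with a=0,…,z=25, each position x becomes (9x+13) mod 26.
Undoing it on sjuxkcv: s(18)→3·(18−13)≡15=p; j(9)→3·(9−13)≡14=o; u(20)→3·(20−13)≡21=v; x(23)→3·(23−13)≡4=e; k(10)→3·(10−13)≡17=r; c(2)→3·(2−13)≡19=t; v(21)→3·(21−13)≡24=y (all mod 26).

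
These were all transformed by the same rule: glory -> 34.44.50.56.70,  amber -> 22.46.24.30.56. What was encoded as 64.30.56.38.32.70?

verify

g(#7)→34 and l(#12)→44: differences scale by 2, so n = 2·pos + 20. Each letter becomes 2×(its alphabet position, a=1..z=26) + 20.
Reversing it on 64.30.56.38.32.70: 64→(64−20)÷2=22=v, 30→(30−20)÷2=5=e, 56→(56−20)÷2=18=r, 38→(38−20)÷2=9=i, 32→(32−20)÷2=6=f, 70→(70−20)÷2=25=y.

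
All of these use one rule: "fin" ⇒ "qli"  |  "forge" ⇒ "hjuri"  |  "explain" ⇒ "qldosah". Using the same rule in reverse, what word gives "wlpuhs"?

The output letters match the input read backwards, each shifted +3: fin reversed is nif. Two steps: reverse the string, then apply a Caesar shift of +3.
Decoding wlpuhs: shift back: w−3=t, l−3=i, p−3=m, u−3=r, h−3=e, s−3=p → timrep; then reverse → permit.

permit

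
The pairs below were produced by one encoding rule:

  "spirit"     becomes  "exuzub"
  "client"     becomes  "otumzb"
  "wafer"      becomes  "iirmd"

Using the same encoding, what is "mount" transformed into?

Shifts by position in spirit: pos 0: s→e (+12), pos 1: p→x (+8), pos 2: i→u (+12), pos 3: r→z (+8) — repeating every 2. It's a Vigenère-style cipher with numeric key [12,8]: position i shifts by key[i mod 2].
For mount: m+12=y, o+8=w, u+12=g, n+8=v, t+12=f.

ywgvf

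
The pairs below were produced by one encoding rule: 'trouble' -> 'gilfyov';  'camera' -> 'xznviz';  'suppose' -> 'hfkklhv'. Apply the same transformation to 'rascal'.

Each pair mirrors across the alphabet (t↔g, r↔i, o↔l): positions sum to 25. This is the alphabet-reversal cipher (Atbash): a becomes z, b becomes y, etc.
Applying it to rascal: r↔i, a↔z, s↔h, c↔x, a↔z, l↔o.

izhxzo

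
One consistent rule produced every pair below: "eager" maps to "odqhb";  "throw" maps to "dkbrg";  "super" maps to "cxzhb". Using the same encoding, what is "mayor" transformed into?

A repeating key of period 2 is used — shifts +10, +3 over and over.
On mayor: m+10=w, a+3=d, y+10=i, o+3=r, r+10=b.

wdirb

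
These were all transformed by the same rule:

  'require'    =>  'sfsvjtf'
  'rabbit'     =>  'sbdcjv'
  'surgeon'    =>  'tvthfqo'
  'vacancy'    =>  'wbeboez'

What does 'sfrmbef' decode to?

replace

It's a Vigenère-style cipher with numeric key [1,1,2]: position i shifts by key[i mod 3].
Decoding sfrmbef: s−1=r, f−1=e, r−2=p, m−1=l, b−1=a, e−2=c, f−1=e.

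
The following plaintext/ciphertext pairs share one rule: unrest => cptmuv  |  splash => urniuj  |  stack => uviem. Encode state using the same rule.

The shift depends on letter class: consonant n→p is +2, but vowel u→c is +8. Vowels shift forward by 8 and consonants shift forward by 2.
On state: s(cons)+2=u, t(cons)+2=v, a(vowel)+8=i, t(cons)+2=v, e(vowel)+8=m.

uvivm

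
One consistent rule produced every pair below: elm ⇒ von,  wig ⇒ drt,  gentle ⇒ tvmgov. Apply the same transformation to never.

Each pair mirrors across the alphabet (e↔v, l↔o, m↔n): positions sum to 25. Letters are reflected about the middle of the alphabet (position → 25−position): Atbash.
On never: n↔m, e↔v, v↔e, e↔v, r↔i.

mvevi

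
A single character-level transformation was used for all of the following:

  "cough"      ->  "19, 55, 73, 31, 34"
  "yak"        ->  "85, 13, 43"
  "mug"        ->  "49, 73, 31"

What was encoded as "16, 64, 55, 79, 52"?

The formula is n = 3×(alphabet index, a=1) + 10.
Undoing it on 16, 64, 55, 79, 52: 16→(16−10)÷3=2=b, 64→(64−10)÷3=18=r, 55→(55−10)÷3=15=o, 79→(79−10)÷3=23=w, 52→(52−10)÷3=14=n.

brown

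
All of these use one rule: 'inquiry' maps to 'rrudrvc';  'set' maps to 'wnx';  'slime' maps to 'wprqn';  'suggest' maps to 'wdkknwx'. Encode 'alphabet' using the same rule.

The shift depends on letter class: consonant n→r is +4, but vowel i→r is +9. The rule splits by letter class: vowels +9, consonants +4.
On alphabet: a(vowel)+9=j, l(cons)+4=p, p(cons)+4=t, h(cons)+4=l, a(vowel)+9=j, b(cons)+4=f, e(vowel)+9=n, t(cons)+4=x.

jptljfnx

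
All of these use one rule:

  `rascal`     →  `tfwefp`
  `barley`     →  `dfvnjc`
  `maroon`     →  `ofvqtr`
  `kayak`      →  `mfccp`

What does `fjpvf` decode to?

Shifts by position in rascal: pos 0: r→t (+2), pos 1: a→f (+5), pos 2: s→w (+4), pos 3: c→e (+2), pos 4: a→f (+5), pos 5: l→p (+4) — repeating every 3. It's a Vigenère-style cipher with numeric key [2,5,4]: position i shifts by key[i mod 3].
Decoding fjpvf: f−2=d, j−5=e, p−4=l, v−2=t, f−5=a.

delta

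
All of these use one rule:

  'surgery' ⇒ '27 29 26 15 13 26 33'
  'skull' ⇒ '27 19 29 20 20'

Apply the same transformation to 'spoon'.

s is letter #19 and maps to 27: an offset of 8. The number is (letter's place in the alphabet, a=1) + 8.
Applying it to spoon: s=19→27, p=16→24, o=15→23, o=15→23, n=14→22.

27 24 23 23 22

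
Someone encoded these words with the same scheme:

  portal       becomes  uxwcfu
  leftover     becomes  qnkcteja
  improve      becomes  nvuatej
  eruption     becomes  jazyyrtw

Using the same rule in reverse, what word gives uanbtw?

prison

It's a Vigenère-style cipher with numeric key [5,9]: position i shifts by key[i mod 2].
Undoing it on uanbtw: u−5=p, a−9=r, n−5=i, b−9=s, t−5=o, w−9=n.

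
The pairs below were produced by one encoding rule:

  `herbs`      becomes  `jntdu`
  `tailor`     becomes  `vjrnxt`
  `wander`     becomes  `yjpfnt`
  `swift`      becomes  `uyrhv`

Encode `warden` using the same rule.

yjtfnp

The rule splits by letter class: vowels +9, consonants +2.
Applying it to warden: w(cons)+2=y, a(vowel)+9=j, r(cons)+2=t, d(cons)+2=f, e(vowel)+9=n, n(cons)+2=p.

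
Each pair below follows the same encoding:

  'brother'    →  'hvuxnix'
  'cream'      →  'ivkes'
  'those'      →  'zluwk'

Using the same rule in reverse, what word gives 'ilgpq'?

Shifts by position in brother: pos 0: b→h (+6), pos 1: r→v (+4), pos 2: o→u (+6), pos 3: t→x (+4) — repeating every 2. It's a Vigenère-style cipher with numeric key [6,4]: position i shifts by key[i mod 2].
Decoding ilgpq: i−6=c, l−4=h, g−6=a, p−4=l, q−6=k.

chalk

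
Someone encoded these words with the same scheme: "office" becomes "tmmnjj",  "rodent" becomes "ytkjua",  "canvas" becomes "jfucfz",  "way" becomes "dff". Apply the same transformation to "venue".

cjuzj

The shift depends on letter class: consonant f→m is +7, but vowel o→t is +5. Vowels shift forward by 5 and consonants shift forward by 7.
For venue: v(cons)+7=c, e(vowel)+5=j, n(cons)+7=u, u(vowel)+5=z, e(vowel)+5=j.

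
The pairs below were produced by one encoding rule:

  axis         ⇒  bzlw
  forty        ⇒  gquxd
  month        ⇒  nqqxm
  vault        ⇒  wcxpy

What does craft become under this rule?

In axis: a→b is +1, x→z is +2, i→l is +3, s→w is +4 — the shift increases by 1 each position. The shift increases by 1 at each position, starting from +1: 1, 2, 3, ….
For craft: c+1=d, r+2=t, a+3=d, f+4=j, t+5=y.

dtdjy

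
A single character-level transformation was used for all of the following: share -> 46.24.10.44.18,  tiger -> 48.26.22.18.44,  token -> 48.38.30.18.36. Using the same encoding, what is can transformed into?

14.10.36

s(#19)→46 and h(#8)→24: differences scale by 2, so n = 2·pos + 8. The formula is n = 2×(alphabet index, a=1) + 8.
For can: c=3→14, a=1→10, n=14→36.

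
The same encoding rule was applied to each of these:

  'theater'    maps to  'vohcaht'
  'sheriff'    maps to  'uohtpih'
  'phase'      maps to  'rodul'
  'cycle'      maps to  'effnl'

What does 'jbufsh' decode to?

Shifts by position in theater: pos 0: t→v (+2), pos 1: h→o (+7), pos 2: e→h (+3), pos 3: a→c (+2), pos 4: t→a (+7), pos 5: e→h (+3) — repeating every 3. It's a Vigenère-style cipher with numeric key [2,7,3]: position i shifts by key[i mod 3].
Decoding jbufsh: j−2=h, b−7=u, u−3=r, f−2=d, s−7=l, h−3=e.

hurdle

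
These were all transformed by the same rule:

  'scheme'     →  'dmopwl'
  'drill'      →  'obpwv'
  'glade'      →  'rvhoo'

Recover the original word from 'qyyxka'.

The shifts repeat in a cycle of length 3: positions 0,1,… shift by +11, +10, +7, then the pattern repeats.
Undoing it on qyyxka: q−11=f, y−10=o, y−7=r, x−11=m, k−10=a, a−7=t.

format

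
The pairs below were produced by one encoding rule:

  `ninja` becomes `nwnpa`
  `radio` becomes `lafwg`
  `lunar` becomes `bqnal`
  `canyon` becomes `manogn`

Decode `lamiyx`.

racket

n(13)→n(13) and i(8)→w(22) fit y≡19x+0 (mod 26); the inverse of 19 mod 26 is 11. Each letter's alphabet position (a=0..z=25) is mapped through 19·x+0 mod 26 — an affine cipher.
Reversing it on lamiyx: l(11)→11·(11−0)≡17=r; a(0)→11·(0−0)≡0=a; m(12)→11·(12−0)≡2=c; i(8)→11·(8−0)≡10=k; y(24)→11·(24−0)≡4=e; x(23)→11·(23−0)≡19=t (all mod 26).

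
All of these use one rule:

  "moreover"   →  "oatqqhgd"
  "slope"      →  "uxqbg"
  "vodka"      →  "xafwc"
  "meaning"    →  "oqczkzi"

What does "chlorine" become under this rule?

A repeating key of period 2 is used — shifts +2, +12 over and over.
On chlorine: c+2=e, h+12=t, l+2=n, o+12=a, r+2=t, i+12=u, n+2=p, e+12=q.

etnatupq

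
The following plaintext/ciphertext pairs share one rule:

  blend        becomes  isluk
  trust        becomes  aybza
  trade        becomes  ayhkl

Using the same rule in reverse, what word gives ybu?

run

Compare letters: b→i is +7, l→s is +7, e→l is +7 — a constant shift. It's a constant shift of +7 (ROT7).
Reversing it on ybu: y−7=r, b−7=u, u−7=n.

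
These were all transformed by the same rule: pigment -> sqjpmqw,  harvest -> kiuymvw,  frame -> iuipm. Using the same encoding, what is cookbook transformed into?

Vowels shift forward by 8 and consonants shift forward by 3.
On cookbook: c(cons)+3=f, o(vowel)+8=w, o(vowel)+8=w, k(cons)+3=n, b(cons)+3=e, o(vowel)+8=w, o(vowel)+8=w, k(cons)+3=n.

fwwnewwn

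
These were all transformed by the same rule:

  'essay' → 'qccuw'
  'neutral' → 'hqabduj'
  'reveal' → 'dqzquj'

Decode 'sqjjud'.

e(4)→q(16) and s(18)→c(2) fit y≡25x+20 (mod 26); the inverse of 25 mod 26 is 25. Treating letters as 0–25, the rule is x ↦ 25x + 20 (mod 26).
Undoing it on sqjjud: s(18)→25·(18−20)≡2=c; q(16)→25·(16−20)≡4=e; j(9)→25·(9−20)≡11=l; j(9)→25·(9−20)≡11=l; u(20)→25·(20−20)≡0=a; d(3)→25·(3−20)≡17=r (all mod 26).

cellar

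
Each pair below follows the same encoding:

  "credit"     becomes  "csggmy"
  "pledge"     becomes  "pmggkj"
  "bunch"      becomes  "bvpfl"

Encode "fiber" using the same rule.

Letter i (0-indexed) is shifted by i+0, so successive shifts are 0, 1, 2, ….
Applying it to fiber: f+0=f, i+1=j, b+2=d, e+3=h, r+4=v.

fjdhv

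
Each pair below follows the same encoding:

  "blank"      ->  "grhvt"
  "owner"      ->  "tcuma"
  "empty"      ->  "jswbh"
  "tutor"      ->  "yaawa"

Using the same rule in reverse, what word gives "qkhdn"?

Letter i (0-indexed) is shifted by i+5, so successive shifts are 5, 6, 7, ….
Reversing it on qkhdn: q−5=l, k−6=e, h−7=a, d−8=v, n−9=e.

leave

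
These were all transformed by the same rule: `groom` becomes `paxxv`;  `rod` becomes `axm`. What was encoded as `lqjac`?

Compare letters: g→p is +9, r→a is +9, o→x is +9 — a constant shift. It's a constant shift of +9 (ROT9).
Decoding lqjac: l−9=c, q−9=h, j−9=a, a−9=r, c−9=t.

chart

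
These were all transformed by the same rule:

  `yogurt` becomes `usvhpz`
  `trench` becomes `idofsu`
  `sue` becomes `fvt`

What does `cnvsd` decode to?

crumb

The output letters match the input read backwards, each shifted +1: yogurt reversed is trugoy. Read the word backwards and shift each letter +1.
Undoing it on cnvsd: shift back: c−1=b, n−1=m, v−1=u, s−1=r, d−1=c → bmurc; then reverse → crumb.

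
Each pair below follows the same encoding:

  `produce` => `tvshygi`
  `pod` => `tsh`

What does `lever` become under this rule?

Compare letters: p→t is +4, r→v is +4, o→s is +4 — a constant shift. This is a Caesar cipher with shift 4.
Applying it to lever: l+4=p, e+4=i, v+4=z, e+4=i, r+4=v.

piziv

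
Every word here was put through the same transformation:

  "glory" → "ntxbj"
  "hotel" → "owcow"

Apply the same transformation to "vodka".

In glory: g→n is +7, l→t is +8, o→x is +9, r→b is +10 — the shift increases by 1 each position. The shift increases by 1 at each position, starting from +7: 7, 8, 9, ….
Applying it to vodka: v+7=c, o+8=w, d+9=m, k+10=u, a+11=l.

cwmul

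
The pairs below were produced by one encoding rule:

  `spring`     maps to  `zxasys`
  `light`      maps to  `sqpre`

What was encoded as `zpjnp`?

Letter i (0-indexed) is shifted by i+7, so successive shifts are 7, 8, 9, ….
Reversing it on zpjnp: z−7=s, p−8=h, j−9=a, n−10=d, p−11=e.

shade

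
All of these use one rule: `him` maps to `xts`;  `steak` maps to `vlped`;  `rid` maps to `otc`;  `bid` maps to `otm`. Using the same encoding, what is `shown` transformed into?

yhzsd

The output letters match the input read backwards, each shifted +11: him reversed is mih. Read the word backwards and shift each letter +11.
Applying it to shown: reverse → nwohs; then shift: n+11=y, w+11=h, o+11=z, h+11=s, s+11=d.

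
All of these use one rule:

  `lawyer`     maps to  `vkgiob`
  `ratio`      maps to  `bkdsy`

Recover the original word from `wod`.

met

Compare letters: l→v is +10, a→k is +10, w→g is +10 — a constant shift. Each letter is shifted forward by 10 in the alphabet (a Caesar shift of +10).
Reversing it on wod: w−10=m, o−10=e, d−10=t.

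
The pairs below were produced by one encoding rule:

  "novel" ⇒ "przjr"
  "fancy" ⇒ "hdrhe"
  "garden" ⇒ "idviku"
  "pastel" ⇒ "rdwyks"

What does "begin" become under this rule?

In novel: n→p is +2, o→r is +3, v→z is +4, e→j is +5 — the shift increases by 1 each position. Each letter shifts forward by (position + 2), i.e. 2, 3, 4, … — the shift grows by one for each successive letter.
Applying it to begin: b+2=d, e+3=h, g+4=k, i+5=n, n+6=t.

dhknt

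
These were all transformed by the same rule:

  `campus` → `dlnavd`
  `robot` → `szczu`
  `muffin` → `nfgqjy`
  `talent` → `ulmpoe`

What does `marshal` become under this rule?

nlsdilm

The shifts repeat in a cycle of length 2: positions 0,1,… shift by +1, +11, then the pattern repeats.
On marshal: m+1=n, a+11=l, r+1=s, s+11=d, h+1=i, a+11=l, l+1=m.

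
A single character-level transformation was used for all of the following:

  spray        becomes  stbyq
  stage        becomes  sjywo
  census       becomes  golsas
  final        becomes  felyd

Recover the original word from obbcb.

error

s(18)→s(18) and p(15)→t(19) fit y≡17x+24 (mod 26); the inverse of 17 mod 26 is 23. Treating letters as 0–25, the rule is x ↦ 17x + 24 (mod 26).
Undoing it on obbcb: o(14)→23·(14−24)≡4=e; b(1)→23·(1−24)≡17=r; b(1)→23·(1−24)≡17=r; c(2)→23·(2−24)≡14=o; b(1)→23·(1−24)≡17=r (all mod 26).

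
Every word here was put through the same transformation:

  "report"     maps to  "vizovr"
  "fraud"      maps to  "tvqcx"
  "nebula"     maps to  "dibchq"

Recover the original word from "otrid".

Treating letters as 0–25, the rule is x ↦ 11x + 16 (mod 26).
Undoing it on otrid: o(14)→19·(14−16)≡14=o; t(19)→19·(19−16)≡5=f; r(17)→19·(17−16)≡19=t; i(8)→19·(8−16)≡4=e; d(3)→19·(3−16)≡13=n (all mod 26).

often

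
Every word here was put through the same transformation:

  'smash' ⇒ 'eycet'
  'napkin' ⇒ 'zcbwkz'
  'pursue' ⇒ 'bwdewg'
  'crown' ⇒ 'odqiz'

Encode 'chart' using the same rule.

The shift depends on letter class: consonant s→e is +12, but vowel a→c is +2. Vowels shift forward by 2 and consonants shift forward by 12.
On chart: c(cons)+12=o, h(cons)+12=t, a(vowel)+2=c, r(cons)+12=d, t(cons)+12=f.

otcdf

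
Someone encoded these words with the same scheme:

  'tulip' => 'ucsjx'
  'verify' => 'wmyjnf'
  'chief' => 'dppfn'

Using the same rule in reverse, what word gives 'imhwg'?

Shifts by position in tulip: pos 0: t→u (+1), pos 1: u→c (+8), pos 2: l→s (+7), pos 3: i→j (+1), pos 4: p→x (+8) — repeating every 3. A repeating key of period 3 is used — shifts +1, +8, +7 over and over.
Decoding imhwg: i−1=h, m−8=e, h−7=a, w−1=v, g−8=y.

heavy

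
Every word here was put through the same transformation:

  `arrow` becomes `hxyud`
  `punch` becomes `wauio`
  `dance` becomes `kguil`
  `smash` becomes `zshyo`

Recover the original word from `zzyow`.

It's a Vigenère-style cipher with numeric key [7,6]: position i shifts by key[i mod 2].
Undoing it on zzyow: z−7=s, z−6=t, y−7=r, o−6=i, w−7=p.

strip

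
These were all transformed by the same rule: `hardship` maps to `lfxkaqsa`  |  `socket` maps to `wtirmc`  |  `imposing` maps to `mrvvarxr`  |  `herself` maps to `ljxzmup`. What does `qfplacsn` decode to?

majestic

The shift increases by 1 at each position, starting from +4: 4, 5, 6, ….
Decoding qfplacsn: q−4=m, f−5=a, p−6=j, l−7=e, a−8=s, c−9=t, s−10=i, n−11=c.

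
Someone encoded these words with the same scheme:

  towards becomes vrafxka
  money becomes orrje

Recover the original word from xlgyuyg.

victory

In towards: t→v is +2, o→r is +3, w→a is +4, a→f is +5 — the shift increases by 1 each position. Letter i (0-indexed) is shifted by i+2, so successive shifts are 2, 3, 4, ….
Decoding xlgyuyg: x−2=v, l−3=i, g−4=c, y−5=t, u−6=o, y−7=r, g−8=y.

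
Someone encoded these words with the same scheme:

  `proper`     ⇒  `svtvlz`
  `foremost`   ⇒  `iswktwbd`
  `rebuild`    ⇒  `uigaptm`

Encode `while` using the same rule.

The shift increases by 1 at each position, starting from +3: 3, 4, 5, ….
For while: w+3=z, h+4=l, i+5=n, l+6=r, e+7=l.

zlnrl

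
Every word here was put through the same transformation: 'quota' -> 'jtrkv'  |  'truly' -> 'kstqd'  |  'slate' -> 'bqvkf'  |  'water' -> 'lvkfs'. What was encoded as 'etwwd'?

buddy

q(16)→j(9) and u(20)→t(19) fit y≡9x+21 (mod 26); the inverse of 9 mod 26 is 3. Treating letters as 0–25, the rule is x ↦ 9x + 21 (mod 26).
Reversing it on etwwd: e(4)→3·(4−21)≡1=b; t(19)→3·(19−21)≡20=u; w(22)→3·(22−21)≡3=d; w(22)→3·(22−21)≡3=d; d(3)→3·(3−21)≡24=y (all mod 26).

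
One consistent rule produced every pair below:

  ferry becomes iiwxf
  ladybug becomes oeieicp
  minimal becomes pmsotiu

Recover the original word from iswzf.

forty

In ferry: f→i is +3, e→i is +4, r→w is +5, r→x is +6 — the shift increases by 1 each position. Letter i (0-indexed) is shifted by i+3, so successive shifts are 3, 4, 5, ….
Undoing it on iswzf: i−3=f, s−4=o, w−5=r, z−6=t, f−7=y.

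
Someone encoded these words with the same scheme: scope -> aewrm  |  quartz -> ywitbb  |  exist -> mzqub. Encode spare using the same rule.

aritm

The shifts repeat in a cycle of length 2: positions 0,1,… shift by +8, +2, then the pattern repeats.
Applying it to spare: s+8=a, p+2=r, a+8=i, r+2=t, e+8=m.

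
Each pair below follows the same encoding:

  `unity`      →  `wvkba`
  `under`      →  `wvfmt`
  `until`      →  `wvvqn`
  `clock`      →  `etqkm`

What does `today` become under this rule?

vwfia

Shifts by position in unity: pos 0: u→w (+2), pos 1: n→v (+8), pos 2: i→k (+2), pos 3: t→b (+8) — repeating every 2. It's a Vigenère-style cipher with numeric key [2,8]: position i shifts by key[i mod 2].
Applying it to today: t+2=v, o+8=w, d+2=f, a+8=i, y+2=a.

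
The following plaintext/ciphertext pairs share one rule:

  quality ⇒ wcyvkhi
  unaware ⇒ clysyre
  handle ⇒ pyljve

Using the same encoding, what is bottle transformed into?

tghhve

q(16)→w(22) and u(20)→c(2) fit y≡21x+24 (mod 26); the inverse of 21 mod 26 is 5. Each letter's alphabet position (a=0..z=25) is mapped through 21·x+24 mod 26 — an affine cipher.
Applying it to bottle: b(1)→21·1+24≡19=t; o(14)→21·14+24≡6=g; t(19)→21·19+24≡7=h; t(19)→21·19+24≡7=h; l(11)→21·11+24≡21=v; e(4)→21·4+24≡4=e (all mod 26).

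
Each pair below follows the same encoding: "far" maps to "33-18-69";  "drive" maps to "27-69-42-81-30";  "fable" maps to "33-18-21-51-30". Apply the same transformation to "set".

72-30-75

f(#6)→33 and a(#1)→18: differences scale by 3, so n = 3·pos + 15. Each letter becomes 3×(its alphabet position, a=1..z=26) + 15.
For set: s=19→72, e=5→30, t=20→75.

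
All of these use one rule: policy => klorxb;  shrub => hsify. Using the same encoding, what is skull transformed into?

hpfoo

Each pair mirrors across the alphabet (p↔k, o↔l, l↔o): positions sum to 25. Letters are reflected about the middle of the alphabet (position → 25−position): Atbash.
Applying it to skull: s↔h, k↔p, u↔f, l↔o, l↔o.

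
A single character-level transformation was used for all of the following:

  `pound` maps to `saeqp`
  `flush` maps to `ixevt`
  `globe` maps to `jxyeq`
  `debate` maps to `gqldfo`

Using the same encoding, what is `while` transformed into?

ztsoq

Shifts by position in pound: pos 0: p→s (+3), pos 1: o→a (+12), pos 2: u→e (+10), pos 3: n→q (+3), pos 4: d→p (+12) — repeating every 3. A repeating key of period 3 is used — shifts +3, +12, +10 over and over.
Applying it to while: w+3=z, h+12=t, i+10=s, l+3=o, e+12=q.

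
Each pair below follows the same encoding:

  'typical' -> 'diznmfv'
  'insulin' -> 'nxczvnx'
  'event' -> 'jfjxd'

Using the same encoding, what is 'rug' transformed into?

bzq

Two shifts are in play — +5 for a/e/i/o/u, +10 for every other letter.
For rug: r(cons)+10=b, u(vowel)+5=z, g(cons)+10=q.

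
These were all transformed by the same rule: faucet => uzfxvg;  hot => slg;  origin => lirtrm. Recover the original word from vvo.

Letters are reflected about the middle of the alphabet (position → 25−position): Atbash.
Undoing it on vvo: v↔e, v↔e, o↔l.

eel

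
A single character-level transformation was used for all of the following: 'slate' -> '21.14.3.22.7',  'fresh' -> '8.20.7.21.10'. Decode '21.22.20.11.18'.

strip

s is letter #19 and maps to 21: an offset of 2. The number is (letter's place in the alphabet, a=1) + 2.
Reversing it on 21.22.20.11.18: 21→(21−2)÷1=19=s, 22→(22−2)÷1=20=t, 20→(20−2)÷1=18=r, 11→(11−2)÷1=9=i, 18→(18−2)÷1=16=p.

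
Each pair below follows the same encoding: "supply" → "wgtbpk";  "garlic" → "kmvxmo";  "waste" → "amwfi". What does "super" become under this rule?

Shifts by position in supply: pos 0: s→w (+4), pos 1: u→g (+12), pos 2: p→t (+4), pos 3: p→b (+12) — repeating every 2. It's a Vigenère-style cipher with numeric key [4,12]: position i shifts by key[i mod 2].
On super: s+4=w, u+12=g, p+4=t, e+12=q, r+4=v.

wgtqv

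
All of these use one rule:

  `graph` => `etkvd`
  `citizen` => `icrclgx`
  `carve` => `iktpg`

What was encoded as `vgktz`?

This is an affine cipher: with a=0,…,z=25, each position x becomes (25x+10) mod 26.
Undoing it on vgktz: v(21)→25·(21−10)≡15=p; g(6)→25·(6−10)≡4=e; k(10)→25·(10−10)≡0=a; t(19)→25·(19−10)≡17=r; z(25)→25·(25−10)≡11=l (all mod 26).

pearl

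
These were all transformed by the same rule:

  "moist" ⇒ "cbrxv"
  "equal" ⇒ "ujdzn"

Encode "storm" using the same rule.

The output letters match the input read backwards, each shifted +9: moist reversed is tsiom. The word is reversed, then every letter is shifted forward by 9.
Applying it to storm: reverse → mrots; then shift: m+9=v, r+9=a, o+9=x, t+9=c, s+9=b.

vaxcb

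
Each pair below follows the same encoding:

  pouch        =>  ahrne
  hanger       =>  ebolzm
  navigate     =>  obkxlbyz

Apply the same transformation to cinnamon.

p(15)→a(0) and o(14)→h(7) fit y≡19x+1 (mod 26); the inverse of 19 mod 26 is 11. Treating letters as 0–25, the rule is x ↦ 19x + 1 (mod 26).
Applying it to cinnamon: c(2)→19·2+1≡13=n; i(8)→19·8+1≡23=x; n(13)→19·13+1≡14=o; n(13)→19·13+1≡14=o; a(0)→19·0+1≡1=b; m(12)→19·12+1≡21=v; o(14)→19·14+1≡7=h; n(13)→19·13+1≡14=o (all mod 26).

nxoobvho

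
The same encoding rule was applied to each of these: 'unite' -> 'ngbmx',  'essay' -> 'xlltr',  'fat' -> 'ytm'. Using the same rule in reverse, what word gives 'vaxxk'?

Compare letters: u→n is +19, n→g is +19, i→b is +19 — a constant shift. Each letter is shifted forward by 19 in the alphabet (a Caesar shift of +19).
Decoding vaxxk: v−19=c, a−19=h, x−19=e, x−19=e, k−19=r.

cheer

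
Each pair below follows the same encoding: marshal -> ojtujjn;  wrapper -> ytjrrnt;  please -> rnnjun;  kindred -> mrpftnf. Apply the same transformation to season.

unjuxp

The shift depends on letter class: consonant m→o is +2, but vowel a→j is +9. Two shifts are in play — +9 for a/e/i/o/u, +2 for every other letter.
For season: s(cons)+2=u, e(vowel)+9=n, a(vowel)+9=j, s(cons)+2=u, o(vowel)+9=x, n(cons)+2=p.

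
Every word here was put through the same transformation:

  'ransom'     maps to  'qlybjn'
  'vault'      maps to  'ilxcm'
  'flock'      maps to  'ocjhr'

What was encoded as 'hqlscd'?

cradle

r(17)→q(16) and a(0)→l(11) fit y≡11x+11 (mod 26); the inverse of 11 mod 26 is 19. Each letter's alphabet position (a=0..z=25) is mapped through 11·x+11 mod 26 — an affine cipher.
Undoing it on hqlscd: h(7)→19·(7−11)≡2=c; q(16)→19·(16−11)≡17=r; l(11)→19·(11−11)≡0=a; s(18)→19·(18−11)≡3=d; c(2)→19·(2−11)≡11=l; d(3)→19·(3−11)≡4=e (all mod 26).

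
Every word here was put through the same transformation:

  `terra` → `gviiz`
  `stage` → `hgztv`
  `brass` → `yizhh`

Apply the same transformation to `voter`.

elgvi

Each pair mirrors across the alphabet (t↔g, e↔v, r↔i): positions sum to 25. This is the alphabet-reversal cipher (Atbash): a becomes z, b becomes y, etc.
On voter: v↔e, o↔l, t↔g, e↔v, r↔i.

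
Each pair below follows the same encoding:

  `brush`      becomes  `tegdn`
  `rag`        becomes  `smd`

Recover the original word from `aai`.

woo

The output letters match the input read backwards, each shifted +12: brush reversed is hsurb. Two steps: reverse the string, then apply a Caesar shift of +12.
Decoding aai: shift back: a−12=o, a−12=o, i−12=w → oow; then reverse → woo.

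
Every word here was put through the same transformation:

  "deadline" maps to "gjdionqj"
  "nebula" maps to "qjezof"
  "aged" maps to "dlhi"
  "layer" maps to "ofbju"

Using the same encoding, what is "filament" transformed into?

It's a Vigenère-style cipher with numeric key [3,5]: position i shifts by key[i mod 2].
For filament: f+3=i, i+5=n, l+3=o, a+5=f, m+3=p, e+5=j, n+3=q, t+5=y.

inofpjqy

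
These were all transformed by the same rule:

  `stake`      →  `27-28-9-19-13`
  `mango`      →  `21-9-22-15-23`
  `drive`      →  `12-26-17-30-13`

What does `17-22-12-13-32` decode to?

s is letter #19 and maps to 27: an offset of 8. Letters become their 1-based position plus 8 (so a→9, b→10, …).
Undoing it on 17-22-12-13-32: 17→(17−8)÷1=9=i, 22→(22−8)÷1=14=n, 12→(12−8)÷1=4=d, 13→(13−8)÷1=5=e, 32→(32−8)÷1=24=x.

index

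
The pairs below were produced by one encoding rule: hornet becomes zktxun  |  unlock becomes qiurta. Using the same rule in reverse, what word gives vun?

The output letters match the input read backwards, each shifted +6: hornet reversed is tenroh. The word is reversed, then every letter is shifted forward by 6.
Decoding vun: shift back: v−6=p, u−6=o, n−6=h → poh; then reverse → hop.

hop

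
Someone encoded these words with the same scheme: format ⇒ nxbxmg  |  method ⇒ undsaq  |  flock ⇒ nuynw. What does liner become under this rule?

Each letter shifts forward by (position + 8), i.e. 8, 9, 10, … — the shift grows by one for each successive letter.
On liner: l+8=t, i+9=r, n+10=x, e+11=p, r+12=d.

trxpd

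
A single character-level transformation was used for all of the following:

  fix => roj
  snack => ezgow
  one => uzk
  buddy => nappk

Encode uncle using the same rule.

azoxk

Vowels shift forward by 6 and consonants shift forward by 12.
Applying it to uncle: u(vowel)+6=a, n(cons)+12=z, c(cons)+12=o, l(cons)+12=x, e(vowel)+6=k.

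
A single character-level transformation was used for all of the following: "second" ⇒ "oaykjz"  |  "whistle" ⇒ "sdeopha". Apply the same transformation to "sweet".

osaap

Compare letters: s→o is +22, e→a is +22, c→y is +22 — a constant shift. It's a constant shift of +22 (ROT22).
On sweet: s+22=o, w+22=s, e+22=a, e+22=a, t+22=p.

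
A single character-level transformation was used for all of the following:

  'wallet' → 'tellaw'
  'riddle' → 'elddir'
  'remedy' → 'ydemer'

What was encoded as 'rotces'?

The output letters match the input read backwards: wallet reversed is tellaw. The word is simply reversed.
Reversing it on rotces: then reverse → sector.

sector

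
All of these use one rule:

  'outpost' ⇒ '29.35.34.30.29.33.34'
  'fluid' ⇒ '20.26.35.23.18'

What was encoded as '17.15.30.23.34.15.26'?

capital

Letters become their 1-based position plus 14 (so a→15, b→16, …).
Reversing it on 17.15.30.23.34.15.26: 17→(17−14)÷1=3=c, 15→(15−14)÷1=1=a, 30→(30−14)÷1=16=p, 23→(23−14)÷1=9=i, 34→(34−14)÷1=20=t, 15→(15−14)÷1=1=a, 26→(26−14)÷1=12=l.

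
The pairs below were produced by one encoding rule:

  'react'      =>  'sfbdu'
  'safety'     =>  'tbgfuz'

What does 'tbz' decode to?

say

Compare letters: r→s is +1, e→f is +1, a→b is +1 — a constant shift. This is a Caesar cipher with shift 1.
Reversing it on tbz: t−1=s, b−1=a, z−1=y.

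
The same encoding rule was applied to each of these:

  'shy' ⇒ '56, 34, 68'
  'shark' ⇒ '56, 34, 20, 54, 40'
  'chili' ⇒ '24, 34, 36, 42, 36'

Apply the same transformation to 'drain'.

26, 54, 20, 36, 46

s(#19)→56 and h(#8)→34: differences scale by 2, so n = 2·pos + 18. The formula is n = 2×(alphabet index, a=1) + 18.
For drain: d=4→26, r=18→54, a=1→20, i=9→36, n=14→46.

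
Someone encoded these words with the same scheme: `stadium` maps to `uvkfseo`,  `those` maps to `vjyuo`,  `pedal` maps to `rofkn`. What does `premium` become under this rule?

The shift depends on letter class: consonant s→u is +2, but vowel a→k is +10. Two shifts are in play — +10 for a/e/i/o/u, +2 for every other letter.
Applying it to premium: p(cons)+2=r, r(cons)+2=t, e(vowel)+10=o, m(cons)+2=o, i(vowel)+10=s, u(vowel)+10=e, m(cons)+2=o.

rtooseo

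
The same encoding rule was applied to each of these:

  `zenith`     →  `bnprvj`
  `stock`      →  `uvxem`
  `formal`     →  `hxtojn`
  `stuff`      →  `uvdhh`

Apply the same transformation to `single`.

Vowels shift forward by 9 and consonants shift forward by 2.
On single: s(cons)+2=u, i(vowel)+9=r, n(cons)+2=p, g(cons)+2=i, l(cons)+2=n, e(vowel)+9=n.

urpinn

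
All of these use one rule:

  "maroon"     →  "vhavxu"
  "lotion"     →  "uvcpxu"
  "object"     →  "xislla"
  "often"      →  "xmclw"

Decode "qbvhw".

human

It's a Vigenère-style cipher with numeric key [9,7]: position i shifts by key[i mod 2].
Undoing it on qbvhw: q−9=h, b−7=u, v−9=m, h−7=a, w−9=n.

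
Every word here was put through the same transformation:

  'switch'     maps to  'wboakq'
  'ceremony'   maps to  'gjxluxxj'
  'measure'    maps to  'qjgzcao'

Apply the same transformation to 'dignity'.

In switch: s→w is +4, w→b is +5, i→o is +6, t→a is +7 — the shift increases by 1 each position. The shift increases by 1 at each position, starting from +4: 4, 5, 6, ….
On dignity: d+4=h, i+5=n, g+6=m, n+7=u, i+8=q, t+9=c, y+10=i.

hnmuqci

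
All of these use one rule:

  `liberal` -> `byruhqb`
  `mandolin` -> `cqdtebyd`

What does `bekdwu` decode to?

Compare letters: l→b is +16, i→y is +16, b→r is +16 — a constant shift. Each letter is shifted forward by 16 in the alphabet (a Caesar shift of +16).
Decoding bekdwu: b−16=l, e−16=o, k−16=u, d−16=n, w−16=g, u−16=e.

lounge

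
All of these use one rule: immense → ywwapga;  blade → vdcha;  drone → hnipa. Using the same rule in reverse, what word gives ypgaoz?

insect

i(8)→y(24) and m(12)→w(22) fit y≡19x+2 (mod 26); the inverse of 19 mod 26 is 11. This is an affine cipher: with a=0,…,z=25, each position x becomes (19x+2) mod 26.
Reversing it on ypgaoz: y(24)→11·(24−2)≡8=i; p(15)→11·(15−2)≡13=n; g(6)→11·(6−2)≡18=s; a(0)→11·(0−2)≡4=e; o(14)→11·(14−2)≡2=c; z(25)→11·(25−2)≡19=t (all mod 26).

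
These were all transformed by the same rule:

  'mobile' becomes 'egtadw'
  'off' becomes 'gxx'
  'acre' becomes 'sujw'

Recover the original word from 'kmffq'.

This is a Caesar cipher with shift 18.
Undoing it on kmffq: k−18=s, m−18=u, f−18=n, f−18=n, q−18=y.

sunny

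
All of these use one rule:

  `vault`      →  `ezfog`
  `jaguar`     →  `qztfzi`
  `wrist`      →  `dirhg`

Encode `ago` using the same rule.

ztl

Each pair mirrors across the alphabet (v↔e, a↔z, u↔f): positions sum to 25. Letters are reflected about the middle of the alphabet (position → 25−position): Atbash.
For ago: a↔z, g↔t, o↔l.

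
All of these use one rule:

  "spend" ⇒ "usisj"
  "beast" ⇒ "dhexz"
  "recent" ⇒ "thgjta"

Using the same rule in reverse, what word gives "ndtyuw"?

laptop

In spend: s→u is +2, p→s is +3, e→i is +4, n→s is +5 — the shift increases by 1 each position. Letter i (0-indexed) is shifted by i+2, so successive shifts are 2, 3, 4, ….
Decoding ndtyuw: n−2=l, d−3=a, t−4=p, y−5=t, u−6=o, w−7=p.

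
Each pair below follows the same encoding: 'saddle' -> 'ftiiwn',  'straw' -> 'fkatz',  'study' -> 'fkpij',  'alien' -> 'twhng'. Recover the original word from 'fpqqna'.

s(18)→f(5) and a(0)→t(19) fit y≡5x+19 (mod 26); the inverse of 5 mod 26 is 21. Treating letters as 0–25, the rule is x ↦ 5x + 19 (mod 26).
Undoing it on fpqqna: f(5)→21·(5−19)≡18=s; p(15)→21·(15−19)≡20=u; q(16)→21·(16−19)≡15=p; q(16)→21·(16−19)≡15=p; n(13)→21·(13−19)≡4=e; a(0)→21·(0−19)≡17=r (all mod 26).

supper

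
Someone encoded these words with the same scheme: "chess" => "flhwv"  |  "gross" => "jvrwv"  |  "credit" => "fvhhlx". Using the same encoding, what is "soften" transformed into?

It's a Vigenère-style cipher with numeric key [3,4]: position i shifts by key[i mod 2].
Applying it to soften: s+3=v, o+4=s, f+3=i, t+4=x, e+3=h, n+4=r.

vsixhr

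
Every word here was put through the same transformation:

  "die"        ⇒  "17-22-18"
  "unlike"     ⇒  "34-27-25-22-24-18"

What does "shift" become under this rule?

32-21-22-19-33

d is letter #4 and maps to 17: an offset of 13. The number is (letter's place in the alphabet, a=1) + 13.
For shift: s=19→32, h=8→21, i=9→22, f=6→19, t=20→33.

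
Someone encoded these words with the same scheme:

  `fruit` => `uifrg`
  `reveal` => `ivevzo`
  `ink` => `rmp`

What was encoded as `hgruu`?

Each pair mirrors across the alphabet (f↔u, r↔i, u↔f): positions sum to 25. Each letter is replaced by its mirror in the alphabet: a↔z, b↔y, c↔x, and so on (the Atbash cipher).
Reversing it on hgruu: h↔s, g↔t, r↔i, u↔f, u↔f.

stiff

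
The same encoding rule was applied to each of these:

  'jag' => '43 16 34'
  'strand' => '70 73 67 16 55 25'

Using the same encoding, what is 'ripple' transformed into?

The formula is n = 3×(alphabet index, a=1) + 13.
On ripple: r=18→67, i=9→40, p=16→61, p=16→61, l=12→49, e=5→28.

67 40 61 61 49 28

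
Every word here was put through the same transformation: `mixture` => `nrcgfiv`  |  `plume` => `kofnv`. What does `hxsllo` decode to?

Each pair mirrors across the alphabet (m↔n, i↔r, x↔c): positions sum to 25. Each letter is replaced by its mirror in the alphabet: a↔z, b↔y, c↔x, and so on (the Atbash cipher).
Undoing it on hxsllo: h↔s, x↔c, s↔h, l↔o, l↔o, o↔l.

school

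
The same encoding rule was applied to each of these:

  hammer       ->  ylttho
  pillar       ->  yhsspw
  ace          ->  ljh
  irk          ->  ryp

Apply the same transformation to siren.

ulypz

The output letters match the input read backwards, each shifted +7: hammer reversed is remmah. Read the word backwards and shift each letter +7.
Applying it to siren: reverse → neris; then shift: n+7=u, e+7=l, r+7=y, i+7=p, s+7=z.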